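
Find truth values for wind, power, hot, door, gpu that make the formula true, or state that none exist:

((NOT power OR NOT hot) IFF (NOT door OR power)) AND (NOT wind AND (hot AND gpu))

wind = False, power = False, hot = True, door = False, gpu = True

  (NOT power OR NOT hot) IFF (NOT door OR power) = True
    NOT power OR NOT hot = True
      NOT power = True
      NOT hot = False
    NOT door OR power = True
      NOT door = True
  NOT wind AND (hot AND gpu) = True
    NOT wind = True
    hot AND gpu = True
Both conjuncts True, so the formula holds.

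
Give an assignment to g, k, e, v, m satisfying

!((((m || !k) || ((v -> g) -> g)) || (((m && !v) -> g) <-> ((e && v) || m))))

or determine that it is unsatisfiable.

g = False, k = True, e = True, v = False, m = False

  !((((m || !k) || ((v -> g) -> g)) || (((m && !v) -> g) <-> ((e && v) || m)))) = True
    ((m || !k) || ((v -> g) -> g)) || (((m && !v) -> g) <-> ((e && v) || m)) = False
      (m || !k) || ((v -> g) -> g) = False
        m || !k = False
          !k = False
        (v -> g) -> g = False
          v -> g = True
      ((m && !v) -> g) <-> ((e && v) || m) = False
        (m && !v) -> g = True
          m && !v = False
            !v = True
        (e && v) || m = False
          e && v = False
The formula evaluates to True.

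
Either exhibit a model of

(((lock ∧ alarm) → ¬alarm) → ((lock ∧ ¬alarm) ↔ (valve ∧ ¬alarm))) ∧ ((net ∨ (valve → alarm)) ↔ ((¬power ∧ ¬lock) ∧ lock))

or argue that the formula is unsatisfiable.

lock = True; alarm = False; net = False; valve = True; power = False

  ((lock ∧ alarm) → ¬alarm) → ((lock ∧ ¬alarm) ↔ (valve ∧ ¬alarm)) = True
    (lock ∧ alarm) → ¬alarm = True
      lock ∧ alarm = False
      ¬alarm = True
    (lock ∧ ¬alarm) ↔ (valve ∧ ¬alarm) = True
      lock ∧ ¬alarm = True
        ¬alarm = True
      valve ∧ ¬alarm = True
        ¬alarm = True
  (net ∨ (valve → alarm)) ↔ ((¬power ∧ ¬lock) ∧ lock) = True
    net ∨ (valve → alarm) = False
      valve → alarm = False
    (¬power ∧ ¬lock) ∧ lock = False
      ¬power ∧ ¬lock = False
        ¬power = True
        ¬lock = False
Both conjuncts True, so the formula holds.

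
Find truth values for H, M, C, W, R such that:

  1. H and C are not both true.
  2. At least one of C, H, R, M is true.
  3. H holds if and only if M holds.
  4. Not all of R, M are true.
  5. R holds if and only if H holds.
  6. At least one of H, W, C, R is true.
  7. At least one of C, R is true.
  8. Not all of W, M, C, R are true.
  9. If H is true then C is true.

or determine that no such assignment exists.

H=F, M=F, C=T, W=T, R=F

  (1) H=F, C=T — not both ✓
  (2) {C, H, R, M}: 1 true — at least one ✓
  (3) H=F, M=F — same ✓
  (4) {R, M}: 0/2 true — not all ✓
  (5) R=F, H=F — same ✓
  (6) {H, W, C, R}: 2 true — at least one ✓
  (7) {C, R}: 1 true — at least one ✓
  (8) {W, M, C, R}: 2/4 true — not all ✓
  (9) H=F ⇒ C: vacuous ✓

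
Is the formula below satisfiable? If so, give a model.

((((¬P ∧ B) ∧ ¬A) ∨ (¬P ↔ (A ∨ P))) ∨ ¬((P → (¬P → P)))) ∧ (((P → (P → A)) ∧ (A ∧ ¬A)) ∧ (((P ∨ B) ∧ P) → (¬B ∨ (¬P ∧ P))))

Case A = True: the conjunct ¬A is False.
Case A = False: the conjunct A is False.
Both cases fail — unsatisfiable.

UNSATISFIABLE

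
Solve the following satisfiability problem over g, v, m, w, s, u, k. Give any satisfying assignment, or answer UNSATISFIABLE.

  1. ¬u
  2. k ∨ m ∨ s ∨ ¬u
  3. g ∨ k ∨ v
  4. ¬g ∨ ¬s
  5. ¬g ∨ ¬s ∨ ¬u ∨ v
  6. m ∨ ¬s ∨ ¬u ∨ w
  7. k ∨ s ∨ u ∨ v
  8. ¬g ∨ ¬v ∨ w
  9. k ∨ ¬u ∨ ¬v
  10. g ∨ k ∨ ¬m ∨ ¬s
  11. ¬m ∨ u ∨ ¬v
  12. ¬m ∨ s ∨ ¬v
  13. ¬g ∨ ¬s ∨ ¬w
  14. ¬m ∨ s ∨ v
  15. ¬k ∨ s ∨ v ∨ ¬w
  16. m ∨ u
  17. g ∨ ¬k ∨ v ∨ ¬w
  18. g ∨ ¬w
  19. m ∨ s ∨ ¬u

g: False; v: False; m: True; w: False; s: True; u: False; k: True

Unit clause (¬u) forces u = False.
In (m ∨ u) only m is left, so m = True.
In (¬m ∨ u ∨ ¬v) only ¬v is left, so v = False.
In (¬m ∨ s ∨ v) only s is left, so s = True.
In (¬g ∨ ¬s) only ¬g is left, so g = False.
In (g ∨ k ∨ ¬m ∨ ¬s) only k is left, so k = True.
In (g ∨ ¬k ∨ v ∨ ¬w) only ¬w is left, so w = False.
All clauses satisfied.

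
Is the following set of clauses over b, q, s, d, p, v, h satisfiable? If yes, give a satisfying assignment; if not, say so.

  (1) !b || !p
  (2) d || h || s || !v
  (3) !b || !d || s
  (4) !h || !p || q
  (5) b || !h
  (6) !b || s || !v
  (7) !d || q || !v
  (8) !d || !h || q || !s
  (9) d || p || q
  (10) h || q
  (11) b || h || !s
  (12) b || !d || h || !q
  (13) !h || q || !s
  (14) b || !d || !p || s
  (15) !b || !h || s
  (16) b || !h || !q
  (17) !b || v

b: True, q: True, s: True, d: False, p: False, v: True, h: True

Set b = True.
  then (!b || !p) forces p = False.
  then (!b || v) forces v = True.
  then (!b || s || !v) forces s = True.
Try q = False:
  (!d || q || !v) forces d = False.
  clause (d || p || q) is falsified — backtrack.
So q = True.
Set d = False.
Set h = True.
All clauses satisfied.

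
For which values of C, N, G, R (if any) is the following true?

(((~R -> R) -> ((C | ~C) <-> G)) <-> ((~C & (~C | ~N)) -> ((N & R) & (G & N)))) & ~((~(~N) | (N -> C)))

The formula is unsatisfiable.

The conjunct ~((~(~N) | (N -> C))) is unsatisfiable on its own:
  C=F, N=F: evaluates to False.
  C=F, N=T: evaluates to False.
  C=T, N=F: evaluates to False.
  C=T, N=T: evaluates to False.
So the whole conjunction is unsatisfiable.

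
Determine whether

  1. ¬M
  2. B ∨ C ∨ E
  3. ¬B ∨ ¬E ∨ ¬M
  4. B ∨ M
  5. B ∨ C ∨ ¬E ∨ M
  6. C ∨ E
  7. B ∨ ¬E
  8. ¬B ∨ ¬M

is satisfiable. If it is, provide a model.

Unit clause (¬M) forces M = False.
In (B ∨ M) only B is left, so B = True.
Set C = False.
  then (C ∨ E) forces E = True.
Check each clause:
  (¬M): ¬M holds.
  (B ∨ C ∨ E): B holds.
  (¬B ∨ ¬E ∨ ¬M): ¬M holds.
  (B ∨ M): B holds.
  (B ∨ C ∨ ¬E ∨ M): B holds.
  (C ∨ E): E holds.
  (B ∨ ¬E): B holds.
  (¬B ∨ ¬M): ¬M holds.
All clauses satisfied.

C = False, M = False, E = True, B = True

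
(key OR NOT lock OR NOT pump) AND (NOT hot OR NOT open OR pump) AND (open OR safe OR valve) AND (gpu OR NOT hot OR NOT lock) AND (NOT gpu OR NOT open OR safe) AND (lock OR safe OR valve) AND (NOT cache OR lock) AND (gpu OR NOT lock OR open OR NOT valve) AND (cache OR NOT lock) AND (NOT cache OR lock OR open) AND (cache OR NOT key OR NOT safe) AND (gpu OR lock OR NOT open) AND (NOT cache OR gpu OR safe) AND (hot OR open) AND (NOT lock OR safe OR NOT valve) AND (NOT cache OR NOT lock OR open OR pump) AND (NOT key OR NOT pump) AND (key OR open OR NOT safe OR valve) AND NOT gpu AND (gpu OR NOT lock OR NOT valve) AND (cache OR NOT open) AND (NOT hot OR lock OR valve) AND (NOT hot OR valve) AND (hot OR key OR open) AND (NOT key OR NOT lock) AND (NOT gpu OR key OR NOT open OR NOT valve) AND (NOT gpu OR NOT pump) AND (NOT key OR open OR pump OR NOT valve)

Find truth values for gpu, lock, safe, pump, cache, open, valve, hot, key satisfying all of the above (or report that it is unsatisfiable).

Unit clause (NOT gpu) forces gpu = False.
Set lock = True.
  then (gpu OR NOT hot OR NOT lock) forces hot = False.
  then (cache OR NOT lock) forces cache = True.
  then (NOT cache OR gpu OR safe) forces safe = True.
  then (hot OR open) forces open = True.
  then (gpu OR NOT lock OR NOT valve) forces valve = False.
  then (NOT key OR NOT lock) forces key = False.
  then (key OR NOT lock OR NOT pump) forces pump = False.
All clauses satisfied.

gpu = False, lock = True, safe = True, pump = False, cache = True, open = True, valve = False, hot = False, key = False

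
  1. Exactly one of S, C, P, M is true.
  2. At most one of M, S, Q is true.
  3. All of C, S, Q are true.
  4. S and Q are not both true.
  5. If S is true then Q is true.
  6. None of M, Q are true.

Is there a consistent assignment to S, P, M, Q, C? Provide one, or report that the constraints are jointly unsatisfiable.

Case Q = True:
  Constraint (6) is violated (Q=T) — contradiction.
Case Q = False:
  Constraint (3) is violated (Q=F) — contradiction.
Both cases fail — unsatisfiable.

Unsatisfiable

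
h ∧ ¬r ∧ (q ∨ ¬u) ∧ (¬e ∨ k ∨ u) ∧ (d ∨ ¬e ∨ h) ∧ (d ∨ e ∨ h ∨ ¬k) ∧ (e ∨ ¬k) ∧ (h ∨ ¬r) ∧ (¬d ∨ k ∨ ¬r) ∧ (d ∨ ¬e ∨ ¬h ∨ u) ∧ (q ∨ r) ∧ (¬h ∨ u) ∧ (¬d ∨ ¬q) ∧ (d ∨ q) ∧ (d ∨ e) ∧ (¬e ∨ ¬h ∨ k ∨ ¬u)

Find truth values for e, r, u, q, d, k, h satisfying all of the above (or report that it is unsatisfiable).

e = True, r = False, u = True, q = True, d = False, k = True, h = True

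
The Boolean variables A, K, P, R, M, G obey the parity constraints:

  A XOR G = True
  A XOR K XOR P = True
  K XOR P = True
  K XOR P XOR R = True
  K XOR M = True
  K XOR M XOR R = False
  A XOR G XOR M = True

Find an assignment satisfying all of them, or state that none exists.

Adding constraints 3, 4, 5, 6 mod 2: every variable appears an even number of times on the left, so the left side is 0.
But the right sides sum to 1 (mod 2). 0 ≠ 1 — the system is inconsistent.

No satisfying assignment exists.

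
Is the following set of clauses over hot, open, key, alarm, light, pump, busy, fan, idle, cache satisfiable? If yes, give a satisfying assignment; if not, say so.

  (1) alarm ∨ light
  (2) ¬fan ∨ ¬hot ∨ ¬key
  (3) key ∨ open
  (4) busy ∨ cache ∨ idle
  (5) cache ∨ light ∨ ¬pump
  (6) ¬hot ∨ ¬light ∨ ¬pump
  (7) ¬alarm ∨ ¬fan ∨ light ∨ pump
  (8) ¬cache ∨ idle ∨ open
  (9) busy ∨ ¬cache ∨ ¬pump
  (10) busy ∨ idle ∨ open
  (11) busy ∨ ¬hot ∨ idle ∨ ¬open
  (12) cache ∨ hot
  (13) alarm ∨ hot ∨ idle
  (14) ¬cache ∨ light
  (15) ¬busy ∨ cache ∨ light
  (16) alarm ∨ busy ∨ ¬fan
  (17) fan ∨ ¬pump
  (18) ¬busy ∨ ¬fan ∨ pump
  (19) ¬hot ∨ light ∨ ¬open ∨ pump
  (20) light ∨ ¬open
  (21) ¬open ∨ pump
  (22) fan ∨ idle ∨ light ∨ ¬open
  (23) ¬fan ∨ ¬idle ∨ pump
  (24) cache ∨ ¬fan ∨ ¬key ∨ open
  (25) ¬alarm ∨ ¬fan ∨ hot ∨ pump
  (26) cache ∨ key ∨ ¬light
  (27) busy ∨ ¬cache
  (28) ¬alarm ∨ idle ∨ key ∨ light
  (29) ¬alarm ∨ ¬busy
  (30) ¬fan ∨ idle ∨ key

hot=T; open=F; key=T; alarm=F; light=T; pump=F; busy=T; fan=F; idle=T; cache=F

Set hot = True.
Try open = True:
  (light ∨ ¬open) forces light = True.
  (¬hot ∨ ¬light ∨ ¬pump) forces pump = False.
  clause (¬open ∨ pump) is falsified — backtrack.
So open = False.
  then (key ∨ open) forces key = True.
  then (¬fan ∨ ¬hot ∨ ¬key) forces fan = False.
  then (fan ∨ ¬pump) forces pump = False.
Set alarm = False.
  then (alarm ∨ light) forces light = True.
Set busy = True.
Set idle = True.
Set cache = False.
All clauses satisfied.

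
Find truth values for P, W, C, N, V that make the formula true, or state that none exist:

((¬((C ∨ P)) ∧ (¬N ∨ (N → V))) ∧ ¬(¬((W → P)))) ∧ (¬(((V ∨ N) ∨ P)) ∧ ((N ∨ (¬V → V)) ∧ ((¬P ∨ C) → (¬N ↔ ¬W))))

Case N = True: the conjunct ¬(((V ∨ N) ∨ P)) becomes ¬((True ∨ P)) = False.
Case N = False: the formula simplifies to (¬((C ∨ P)) ∧ ¬(¬((W → P)))) ∧ (¬((V ∨ P)) ∧ ((¬V → V) ∧ ((¬P ∨ C) → ¬W))).
  V = True: the conjunct ¬((V ∨ P)) becomes ¬((True ∨ P)) = False.
  V = False: the conjunct ¬V → V becomes ¬False → False = False.
Both cases fail — unsatisfiable.

Unsatisfiable — no assignment works.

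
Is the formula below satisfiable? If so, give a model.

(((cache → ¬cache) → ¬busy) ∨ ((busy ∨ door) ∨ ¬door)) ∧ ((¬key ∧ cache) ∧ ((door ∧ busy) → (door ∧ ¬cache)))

door=F, busy=F, cache=T, key=F

  ((cache → ¬cache) → ¬busy) ∨ ((busy ∨ door) ∨ ¬door) = True
    (cache → ¬cache) → ¬busy = True
      cache → ¬cache = False
        ¬cache = False
      ¬busy = True
    (busy ∨ door) ∨ ¬door = True
      busy ∨ door = False
      ¬door = True
  (¬key ∧ cache) ∧ ((door ∧ busy) → (door ∧ ¬cache)) = True
    ¬key ∧ cache = True
      ¬key = True
    (door ∧ busy) → (door ∧ ¬cache) = True
      door ∧ busy = False
      door ∧ ¬cache = False
        ¬cache = False
Both conjuncts True, so the formula holds.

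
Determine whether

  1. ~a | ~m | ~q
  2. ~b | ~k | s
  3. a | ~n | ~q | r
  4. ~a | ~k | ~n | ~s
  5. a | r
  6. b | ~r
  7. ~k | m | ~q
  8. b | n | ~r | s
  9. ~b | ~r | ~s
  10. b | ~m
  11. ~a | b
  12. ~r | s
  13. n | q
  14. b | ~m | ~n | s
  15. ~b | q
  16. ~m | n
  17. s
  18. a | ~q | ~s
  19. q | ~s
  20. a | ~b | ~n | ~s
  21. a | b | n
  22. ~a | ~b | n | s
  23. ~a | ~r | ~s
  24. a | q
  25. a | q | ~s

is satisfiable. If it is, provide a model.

Unit clause (s) forces s = True.
In (q | ~s) only q is left, so q = True.
In (a | ~q | ~s) only a is left, so a = True.
In (~a | ~r | ~s) only ~r is left, so r = False.
In (~a | ~m | ~q) only ~m is left, so m = False.
In (~k | m | ~q) only ~k is left, so k = False.
In (~a | b) only b is left, so b = True.
Set n = True.
All clauses satisfied.

r = False, a = True, s = True, n = True, m = False, q = True, k = False, b = True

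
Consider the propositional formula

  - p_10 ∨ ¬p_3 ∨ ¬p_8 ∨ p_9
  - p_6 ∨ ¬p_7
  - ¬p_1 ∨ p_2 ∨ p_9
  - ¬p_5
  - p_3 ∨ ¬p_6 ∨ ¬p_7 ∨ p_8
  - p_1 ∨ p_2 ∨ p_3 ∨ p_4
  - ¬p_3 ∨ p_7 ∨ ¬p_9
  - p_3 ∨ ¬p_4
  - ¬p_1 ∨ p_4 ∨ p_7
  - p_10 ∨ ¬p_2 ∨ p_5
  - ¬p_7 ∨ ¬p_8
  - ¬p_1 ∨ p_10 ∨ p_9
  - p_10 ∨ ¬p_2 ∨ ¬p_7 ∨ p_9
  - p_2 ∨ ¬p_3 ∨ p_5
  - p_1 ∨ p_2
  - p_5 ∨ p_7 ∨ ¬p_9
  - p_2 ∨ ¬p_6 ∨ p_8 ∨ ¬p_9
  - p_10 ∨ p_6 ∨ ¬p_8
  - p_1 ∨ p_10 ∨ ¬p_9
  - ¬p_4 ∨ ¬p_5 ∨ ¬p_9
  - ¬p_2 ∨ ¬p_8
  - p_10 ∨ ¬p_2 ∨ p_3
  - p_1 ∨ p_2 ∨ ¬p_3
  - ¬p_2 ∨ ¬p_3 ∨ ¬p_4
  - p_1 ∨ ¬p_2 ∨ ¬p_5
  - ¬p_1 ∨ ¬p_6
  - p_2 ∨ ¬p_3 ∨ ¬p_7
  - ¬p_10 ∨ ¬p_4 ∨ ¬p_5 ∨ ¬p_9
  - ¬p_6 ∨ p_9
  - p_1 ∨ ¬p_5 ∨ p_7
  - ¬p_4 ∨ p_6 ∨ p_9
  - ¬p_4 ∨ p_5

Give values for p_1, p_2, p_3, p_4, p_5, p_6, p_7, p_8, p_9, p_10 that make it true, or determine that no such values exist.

p_1 = False; p_2 = True; p_3 = True; p_4 = False; p_5 = False; p_6 = False; p_7 = False; p_8 = False; p_9 = False; p_10 = True

Unit clause (¬p_5) forces p_5 = False.
In (¬p_4 ∨ p_5) only ¬p_4 is left, so p_4 = False.
Try p_1 = True:
  (¬p_1 ∨ p_4 ∨ p_7) forces p_7 = True.
  (p_6 ∨ ¬p_7) forces p_6 = True.
  clause (¬p_1 ∨ ¬p_6) is falsified — backtrack.
So p_1 = False.
  then (p_1 ∨ p_2) forces p_2 = True.
  then (¬p_2 ∨ ¬p_8) forces p_8 = False.
  then (p_10 ∨ ¬p_2 ∨ p_5) forces p_10 = True.
Set p_3 = True.
Set p_6 = False.
  then (p_6 ∨ ¬p_7) forces p_7 = False.
  then (¬p_3 ∨ p_7 ∨ ¬p_9) forces p_9 = False.
All clauses satisfied.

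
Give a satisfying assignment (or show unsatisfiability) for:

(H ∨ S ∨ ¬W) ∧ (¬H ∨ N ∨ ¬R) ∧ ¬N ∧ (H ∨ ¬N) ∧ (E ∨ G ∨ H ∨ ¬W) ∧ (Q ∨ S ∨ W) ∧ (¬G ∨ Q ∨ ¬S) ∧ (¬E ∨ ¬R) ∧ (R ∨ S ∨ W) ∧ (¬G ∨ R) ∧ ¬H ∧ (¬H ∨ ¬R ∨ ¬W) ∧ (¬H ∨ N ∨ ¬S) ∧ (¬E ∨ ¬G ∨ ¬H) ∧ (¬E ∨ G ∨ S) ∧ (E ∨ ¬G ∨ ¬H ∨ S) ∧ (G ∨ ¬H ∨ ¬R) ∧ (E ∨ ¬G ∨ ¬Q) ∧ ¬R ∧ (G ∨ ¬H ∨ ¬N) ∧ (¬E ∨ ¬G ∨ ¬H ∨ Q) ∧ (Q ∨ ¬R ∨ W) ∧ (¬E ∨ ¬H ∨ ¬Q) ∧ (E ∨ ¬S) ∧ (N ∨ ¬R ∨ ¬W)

W: True, R: False, Q: False, H: False, N: False, G: False, E: True, S: True

Unit clause (¬N) forces N = False.
Unit clause (¬H) forces H = False.
Unit clause (¬R) forces R = False.
In (¬G ∨ R) only ¬G is left, so G = False.
Set W = True.
  then (H ∨ S ∨ ¬W) forces S = True.
  then (E ∨ G ∨ H ∨ ¬W) forces E = True.
Set Q = False.
All clauses satisfied.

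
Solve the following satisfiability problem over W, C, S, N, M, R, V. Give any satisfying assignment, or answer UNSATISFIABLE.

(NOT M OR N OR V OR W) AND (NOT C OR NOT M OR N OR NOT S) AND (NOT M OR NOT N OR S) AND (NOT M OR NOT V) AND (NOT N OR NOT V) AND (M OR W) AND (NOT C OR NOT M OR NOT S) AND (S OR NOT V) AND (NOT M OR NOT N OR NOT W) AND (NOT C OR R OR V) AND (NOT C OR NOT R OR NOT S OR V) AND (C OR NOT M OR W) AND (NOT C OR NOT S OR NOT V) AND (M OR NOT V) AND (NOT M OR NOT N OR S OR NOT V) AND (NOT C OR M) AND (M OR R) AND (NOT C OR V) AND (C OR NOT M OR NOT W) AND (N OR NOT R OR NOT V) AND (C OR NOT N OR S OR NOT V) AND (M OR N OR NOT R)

Set W = True.
Try C = True:
  (NOT C OR M) forces M = True.
  (NOT M OR NOT V) forces V = False.
  clause (NOT C OR V) is falsified — backtrack.
So C = False.
  then (C OR NOT M OR NOT W) forces M = False.
  then (M OR NOT V) forces V = False.
  then (M OR R) forces R = True.
  then (M OR N OR NOT R) forces N = True.
Set S = False.
All clauses satisfied.

W = True, C = False, S = False, N = True, M = False, R = True, V = False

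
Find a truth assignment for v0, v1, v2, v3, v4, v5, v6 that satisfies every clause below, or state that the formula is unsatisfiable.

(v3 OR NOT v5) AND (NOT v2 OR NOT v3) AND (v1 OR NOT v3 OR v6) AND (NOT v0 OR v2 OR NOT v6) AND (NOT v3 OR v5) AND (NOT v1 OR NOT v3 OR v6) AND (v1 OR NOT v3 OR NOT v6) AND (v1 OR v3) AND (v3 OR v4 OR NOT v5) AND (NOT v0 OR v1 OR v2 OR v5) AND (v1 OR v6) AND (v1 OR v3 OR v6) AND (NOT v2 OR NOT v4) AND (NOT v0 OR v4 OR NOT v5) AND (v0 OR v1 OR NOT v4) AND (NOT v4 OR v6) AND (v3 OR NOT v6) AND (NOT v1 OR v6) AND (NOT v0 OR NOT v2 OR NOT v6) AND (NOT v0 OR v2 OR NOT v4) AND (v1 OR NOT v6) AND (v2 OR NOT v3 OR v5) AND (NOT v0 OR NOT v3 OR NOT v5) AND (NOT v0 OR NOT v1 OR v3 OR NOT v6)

v0 = False, v1 = True, v2 = False, v3 = True, v4 = False, v5 = True, v6 = True

Set v0 = False.
Set v1 = True.
  then (NOT v1 OR v6) forces v6 = True.
  then (v3 OR NOT v6) forces v3 = True.
  then (NOT v2 OR NOT v3) forces v2 = False.
  then (NOT v3 OR v5) forces v5 = True.
Set v4 = False.
All clauses satisfied.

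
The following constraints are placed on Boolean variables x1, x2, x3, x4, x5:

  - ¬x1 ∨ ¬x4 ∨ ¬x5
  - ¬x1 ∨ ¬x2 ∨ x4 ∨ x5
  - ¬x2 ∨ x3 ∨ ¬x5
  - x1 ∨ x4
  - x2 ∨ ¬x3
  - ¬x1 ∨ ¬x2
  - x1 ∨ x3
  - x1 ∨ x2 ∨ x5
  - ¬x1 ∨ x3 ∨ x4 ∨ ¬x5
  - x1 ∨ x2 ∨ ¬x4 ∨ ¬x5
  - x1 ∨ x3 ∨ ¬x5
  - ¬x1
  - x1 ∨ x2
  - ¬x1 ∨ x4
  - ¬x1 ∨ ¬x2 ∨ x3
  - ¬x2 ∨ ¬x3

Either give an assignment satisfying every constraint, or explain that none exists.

Case x3 = True:
  (x2 ∨ ¬x3) forces x2 = True.
  Clause (¬x2 ∨ ¬x3) is falsified — contradiction.
Case x3 = False:
  (x1 ∨ x3) forces x1 = True.
  Clause (¬x1) is falsified — contradiction.
Both cases fail, so the formula is unsatisfiable.

Unsatisfiable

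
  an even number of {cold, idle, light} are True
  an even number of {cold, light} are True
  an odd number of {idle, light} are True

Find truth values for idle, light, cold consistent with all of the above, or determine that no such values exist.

idle: False, light: True, cold: True

{cold, idle, light}: 2 true → even ✓
{cold, light}: 2 true → even ✓
{idle, light}: 1 true → odd ✓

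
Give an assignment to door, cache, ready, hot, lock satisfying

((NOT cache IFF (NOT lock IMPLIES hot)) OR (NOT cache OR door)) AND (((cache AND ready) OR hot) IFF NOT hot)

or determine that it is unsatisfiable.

door = False; cache = True; ready = True; hot = False; lock = False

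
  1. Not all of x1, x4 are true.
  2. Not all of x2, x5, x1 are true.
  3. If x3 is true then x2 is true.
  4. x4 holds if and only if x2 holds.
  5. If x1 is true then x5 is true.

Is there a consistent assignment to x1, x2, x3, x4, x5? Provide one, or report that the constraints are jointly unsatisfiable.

x1 = True; x2 = False; x3 = False; x4 = False; x5 = True

  (1) {x1, x4}: 1/2 true — not all ✓
  (2) {x2, x5, x1}: 2/3 true — not all ✓
  (3) x3=F ⇒ x2: vacuous ✓
  (4) x4=F, x2=F — same ✓
  (5) x1=T ⇒ x5: T ✓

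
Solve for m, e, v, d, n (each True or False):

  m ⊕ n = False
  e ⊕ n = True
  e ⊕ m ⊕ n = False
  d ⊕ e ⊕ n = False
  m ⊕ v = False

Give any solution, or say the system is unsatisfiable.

m = True, e = False, v = True, d = True, n = True

m ⊕ n = T ⊕ T = False ✓
e ⊕ n = F ⊕ T = True ✓
e ⊕ m ⊕ n = F ⊕ T ⊕ T = False ✓
d ⊕ e ⊕ n = T ⊕ F ⊕ T = False ✓
m ⊕ v = T ⊕ T = False ✓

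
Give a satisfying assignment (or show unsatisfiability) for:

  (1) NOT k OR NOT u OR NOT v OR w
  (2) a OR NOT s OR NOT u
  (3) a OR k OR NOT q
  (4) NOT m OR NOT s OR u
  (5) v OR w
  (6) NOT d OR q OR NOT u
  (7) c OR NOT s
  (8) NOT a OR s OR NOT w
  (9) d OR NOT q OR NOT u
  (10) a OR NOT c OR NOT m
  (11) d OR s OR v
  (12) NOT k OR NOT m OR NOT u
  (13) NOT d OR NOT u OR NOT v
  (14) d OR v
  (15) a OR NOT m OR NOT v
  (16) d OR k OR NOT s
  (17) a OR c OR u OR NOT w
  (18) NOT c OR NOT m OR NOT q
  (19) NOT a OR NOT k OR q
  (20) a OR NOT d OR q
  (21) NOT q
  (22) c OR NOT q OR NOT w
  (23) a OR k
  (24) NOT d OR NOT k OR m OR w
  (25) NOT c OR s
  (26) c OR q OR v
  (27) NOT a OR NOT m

m = False, k = False, s = True, q = False, u = False, v = True, a = True, d = True, w = False, c = True

Unit clause (NOT q) forces q = False.
Try m = True:
  (NOT a OR NOT m) forces a = False.
  (a OR NOT c OR NOT m) forces c = False.
  (c OR NOT s) forces s = False.
  (a OR NOT m OR NOT v) forces v = False.
  clause (c OR q OR v) is falsified — backtrack.
So m = False.
Set k = False.
  then (a OR k) forces a = True.
Set s = True.
  then (c OR NOT s) forces c = True.
  then (d OR k OR NOT s) forces d = True.
  then (NOT d OR q OR NOT u) forces u = False.
Set v = True.
Set w = False.
All clauses satisfied.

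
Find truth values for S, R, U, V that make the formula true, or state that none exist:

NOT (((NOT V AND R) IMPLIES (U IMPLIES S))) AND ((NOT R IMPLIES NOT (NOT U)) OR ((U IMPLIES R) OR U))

S=F, R=T, U=T, V=F

  NOT (((NOT V AND R) IMPLIES (U IMPLIES S))) = True
    (NOT V AND R) IMPLIES (U IMPLIES S) = False
      NOT V AND R = True
        NOT V = True
      U IMPLIES S = False
  (NOT R IMPLIES NOT (NOT U)) OR ((U IMPLIES R) OR U) = True
    NOT R IMPLIES NOT (NOT U) = True
      NOT R = False
      NOT (NOT U) = True
        NOT U = False
    (U IMPLIES R) OR U = True
      U IMPLIES R = True
Both conjuncts True, so the formula holds.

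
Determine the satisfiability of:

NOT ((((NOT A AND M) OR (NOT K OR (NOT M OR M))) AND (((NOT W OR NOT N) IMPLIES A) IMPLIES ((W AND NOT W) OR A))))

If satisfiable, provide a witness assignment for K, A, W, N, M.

K = True, A = False, W = True, N = True, M = True

  NOT ((((NOT A AND M) OR (NOT K OR (NOT M OR M))) AND (((NOT W OR NOT N) IMPLIES A) IMPLIES ((W AND NOT W) OR A)))) = True
    ((NOT A AND M) OR (NOT K OR (NOT M OR M))) AND (((NOT W OR NOT N) IMPLIES A) IMPLIES ((W AND NOT W) OR A)) = False
      (NOT A AND M) OR (NOT K OR (NOT M OR M)) = True
        NOT A AND M = True
          NOT A = True
        NOT K OR (NOT M OR M) = True
          NOT K = False
          NOT M OR M = True
            NOT M = False
      ((NOT W OR NOT N) IMPLIES A) IMPLIES ((W AND NOT W) OR A) = False
        (NOT W OR NOT N) IMPLIES A = True
          NOT W OR NOT N = False
            NOT W = False
            NOT N = False
        (W AND NOT W) OR A = False
          W AND NOT W = False
            NOT W = False
The formula evaluates to True.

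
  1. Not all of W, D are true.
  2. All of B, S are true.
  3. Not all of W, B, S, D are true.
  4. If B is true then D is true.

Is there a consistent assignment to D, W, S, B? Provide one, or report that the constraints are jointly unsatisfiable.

D = True; W = False; S = True; B = True

  (1) {W, D}: 1/2 true — not all ✓
  (2) {B, S}: all 2 true ✓
  (3) {W, B, S, D}: 3/4 true — not all ✓
  (4) B=T ⇒ D: T ✓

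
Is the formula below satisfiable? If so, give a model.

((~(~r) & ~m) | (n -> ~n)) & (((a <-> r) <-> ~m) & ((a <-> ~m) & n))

a = True; r = True; m = False; n = True

  (~(~r) & ~m) | (n -> ~n) = True
    ~(~r) & ~m = True
      ~(~r) = True
        ~r = False
      ~m = True
    n -> ~n = False
      ~n = False
  ((a <-> r) <-> ~m) & ((a <-> ~m) & n) = True
    (a <-> r) <-> ~m = True
      a <-> r = True
      ~m = True
    (a <-> ~m) & n = True
      a <-> ~m = True
        ~m = True
Both conjuncts True, so the formula holds.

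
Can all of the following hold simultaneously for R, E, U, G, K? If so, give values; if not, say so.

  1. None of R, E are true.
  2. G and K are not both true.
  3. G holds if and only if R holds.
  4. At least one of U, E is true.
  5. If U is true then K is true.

R=F; E=F; U=T; G=F; K=T

  (1) {R, E}: 0 true — none ✓
  (2) G=F, K=T — not both ✓
  (3) G=F, R=F — same ✓
  (4) {U, E}: 1 true — at least one ✓
  (5) U=T ⇒ K: T ✓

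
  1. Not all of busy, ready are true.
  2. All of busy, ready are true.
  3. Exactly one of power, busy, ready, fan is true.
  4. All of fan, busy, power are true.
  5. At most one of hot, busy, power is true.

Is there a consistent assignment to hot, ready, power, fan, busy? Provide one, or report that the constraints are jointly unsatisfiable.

Unsatisfiable

Case power = True:
  (2) forces busy = True.
  Constraint (3) is violated (power=T, busy=T) — contradiction.
Case power = False:
  Constraint (4) is violated (power=F) — contradiction.
Both cases fail — unsatisfiable.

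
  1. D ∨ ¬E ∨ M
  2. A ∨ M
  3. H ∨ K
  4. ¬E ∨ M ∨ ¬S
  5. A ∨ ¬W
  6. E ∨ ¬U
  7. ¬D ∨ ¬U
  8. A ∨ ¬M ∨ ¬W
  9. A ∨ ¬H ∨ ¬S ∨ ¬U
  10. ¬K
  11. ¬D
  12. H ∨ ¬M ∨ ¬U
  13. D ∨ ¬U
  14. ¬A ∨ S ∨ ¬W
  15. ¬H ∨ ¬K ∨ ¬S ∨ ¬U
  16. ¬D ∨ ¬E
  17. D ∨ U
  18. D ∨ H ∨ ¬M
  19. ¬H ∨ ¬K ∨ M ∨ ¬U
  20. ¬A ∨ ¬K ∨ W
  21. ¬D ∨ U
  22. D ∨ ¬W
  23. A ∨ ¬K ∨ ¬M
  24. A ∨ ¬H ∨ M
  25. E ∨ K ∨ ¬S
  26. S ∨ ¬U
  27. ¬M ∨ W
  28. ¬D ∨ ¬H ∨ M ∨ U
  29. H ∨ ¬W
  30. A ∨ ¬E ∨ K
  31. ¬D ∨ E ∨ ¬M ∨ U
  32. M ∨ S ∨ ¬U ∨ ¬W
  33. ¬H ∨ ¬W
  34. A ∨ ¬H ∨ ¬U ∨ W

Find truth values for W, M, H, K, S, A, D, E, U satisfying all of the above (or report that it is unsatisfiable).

Case K = True:
  Clause (¬K) is falsified — contradiction.
Case K = False:
  (H ∨ K) forces H = True.
  (¬D) forces D = False.
  (D ∨ ¬U) forces U = False.
  Clause (D ∨ U) is falsified — contradiction.
Both cases fail, so the formula is unsatisfiable.

The formula is unsatisfiable.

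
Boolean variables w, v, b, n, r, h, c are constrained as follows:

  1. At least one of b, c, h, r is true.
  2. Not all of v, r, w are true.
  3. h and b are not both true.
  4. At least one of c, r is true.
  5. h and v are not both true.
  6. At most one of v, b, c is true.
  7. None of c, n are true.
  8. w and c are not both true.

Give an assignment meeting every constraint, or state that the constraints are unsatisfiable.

w = True, v = False, b = True, n = False, r = True, h = False, c = False

  (1) {b, c, h, r}: 2 true — at least one ✓
  (2) {v, r, w}: 2/3 true — not all ✓
  (3) h=F, b=T — not both ✓
  (4) {c, r}: 1 true — at least one ✓
  (5) h=F, v=F — not both ✓
  (6) {v, b, c}: 1 true — at most one ✓
  (7) {c, n}: 0 true — none ✓
  (8) w=T, c=F — not both ✓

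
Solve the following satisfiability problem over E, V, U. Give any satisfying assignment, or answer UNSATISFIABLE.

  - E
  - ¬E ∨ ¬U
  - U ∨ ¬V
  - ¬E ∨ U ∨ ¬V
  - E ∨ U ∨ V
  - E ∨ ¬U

E = True, V = False, U = False

Unit clause (E) forces E = True.
In (¬E ∨ ¬U) only ¬U is left, so U = False.
In (U ∨ ¬V) only ¬V is left, so V = False.
Check each clause:
  (E): E holds.
  (¬E ∨ ¬U): ¬U holds.
  (U ∨ ¬V): ¬V holds.
  (¬E ∨ U ∨ ¬V): ¬V holds.
  (E ∨ U ∨ V): E holds.
  (E ∨ ¬U): E holds.
All clauses satisfied.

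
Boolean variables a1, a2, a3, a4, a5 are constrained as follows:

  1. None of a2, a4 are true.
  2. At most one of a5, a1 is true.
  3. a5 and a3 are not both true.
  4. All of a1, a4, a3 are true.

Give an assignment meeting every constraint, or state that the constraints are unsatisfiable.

Case a4 = True:
  Constraint (1) is violated (a4=T) — contradiction.
Case a4 = False:
  Constraint (4) is violated (a4=F) — contradiction.
Both cases fail — unsatisfiable.

The formula is unsatisfiable.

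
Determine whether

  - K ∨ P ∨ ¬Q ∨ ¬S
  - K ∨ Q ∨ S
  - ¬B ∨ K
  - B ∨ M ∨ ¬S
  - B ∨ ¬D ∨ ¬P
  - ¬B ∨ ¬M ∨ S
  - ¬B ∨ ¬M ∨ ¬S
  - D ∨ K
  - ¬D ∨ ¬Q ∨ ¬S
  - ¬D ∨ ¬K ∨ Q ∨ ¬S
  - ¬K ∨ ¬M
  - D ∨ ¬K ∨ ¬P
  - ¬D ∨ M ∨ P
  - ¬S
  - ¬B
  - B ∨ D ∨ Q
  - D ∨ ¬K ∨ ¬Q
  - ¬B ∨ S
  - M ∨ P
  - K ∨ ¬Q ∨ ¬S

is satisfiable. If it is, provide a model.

Q = True, M = True, B = False, K = False, S = False, D = True, P = False

Unit clause (¬S) forces S = False.
Unit clause (¬B) forces B = False.
Try Q = False:
  (K ∨ Q ∨ S) forces K = True.
  (¬K ∨ ¬M) forces M = False.
  (B ∨ D ∨ Q) forces D = True.
  (B ∨ ¬D ∨ ¬P) forces P = False.
  clause (¬D ∨ M ∨ P) is falsified — backtrack.
So Q = True.
Set M = True.
  then (¬K ∨ ¬M) forces K = False.
  then (D ∨ K) forces D = True.
  then (B ∨ ¬D ∨ ¬P) forces P = False.
All clauses satisfied.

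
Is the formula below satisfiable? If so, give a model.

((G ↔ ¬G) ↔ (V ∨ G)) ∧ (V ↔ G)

V = False, G = False

  (G ↔ ¬G) ↔ (V ∨ G) = True
    G ↔ ¬G = False
      ¬G = True
    V ∨ G = False
  V ↔ G = True
Both conjuncts True, so the formula holds.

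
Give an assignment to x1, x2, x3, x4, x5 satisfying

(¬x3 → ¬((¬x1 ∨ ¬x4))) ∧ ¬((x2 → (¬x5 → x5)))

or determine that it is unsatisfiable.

x1: True, x2: True, x3: False, x4: True, x5: False

  ¬x3 → ¬((¬x1 ∨ ¬x4)) = True
    ¬x3 = True
    ¬((¬x1 ∨ ¬x4)) = True
      ¬x1 ∨ ¬x4 = False
        ¬x1 = False
        ¬x4 = False
  ¬((x2 → (¬x5 → x5))) = True
    x2 → (¬x5 → x5) = False
      ¬x5 → x5 = False
        ¬x5 = True
Both conjuncts True, so the formula holds.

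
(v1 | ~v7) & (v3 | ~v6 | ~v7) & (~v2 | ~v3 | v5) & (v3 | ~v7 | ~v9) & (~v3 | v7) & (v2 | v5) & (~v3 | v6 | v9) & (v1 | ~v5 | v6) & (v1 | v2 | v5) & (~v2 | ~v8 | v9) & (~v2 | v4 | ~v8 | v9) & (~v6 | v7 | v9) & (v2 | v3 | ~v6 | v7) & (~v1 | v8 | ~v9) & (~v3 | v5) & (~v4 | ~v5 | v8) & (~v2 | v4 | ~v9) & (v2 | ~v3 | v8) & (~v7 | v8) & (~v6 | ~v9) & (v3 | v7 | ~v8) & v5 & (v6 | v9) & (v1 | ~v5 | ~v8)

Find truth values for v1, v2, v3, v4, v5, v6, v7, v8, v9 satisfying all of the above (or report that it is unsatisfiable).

Unit clause (v5) forces v5 = True.
Set v1 = True.
Set v2 = False.
Set v3 = True.
  then (~v3 | v7) forces v7 = True.
  then (v2 | ~v3 | v8) forces v8 = True.
Set v4 = True.
Set v6 = True.
  then (~v6 | ~v9) forces v9 = False.
All clauses satisfied.

v1=T; v2=F; v3=T; v4=T; v5=T; v6=T; v7=T; v8=T; v9=F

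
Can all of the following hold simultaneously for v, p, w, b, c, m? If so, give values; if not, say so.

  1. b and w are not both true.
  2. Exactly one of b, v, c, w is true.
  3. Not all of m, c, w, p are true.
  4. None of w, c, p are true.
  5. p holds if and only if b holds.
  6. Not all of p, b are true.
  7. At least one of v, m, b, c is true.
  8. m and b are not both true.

v = True; p = False; w = False; b = False; c = False; m = False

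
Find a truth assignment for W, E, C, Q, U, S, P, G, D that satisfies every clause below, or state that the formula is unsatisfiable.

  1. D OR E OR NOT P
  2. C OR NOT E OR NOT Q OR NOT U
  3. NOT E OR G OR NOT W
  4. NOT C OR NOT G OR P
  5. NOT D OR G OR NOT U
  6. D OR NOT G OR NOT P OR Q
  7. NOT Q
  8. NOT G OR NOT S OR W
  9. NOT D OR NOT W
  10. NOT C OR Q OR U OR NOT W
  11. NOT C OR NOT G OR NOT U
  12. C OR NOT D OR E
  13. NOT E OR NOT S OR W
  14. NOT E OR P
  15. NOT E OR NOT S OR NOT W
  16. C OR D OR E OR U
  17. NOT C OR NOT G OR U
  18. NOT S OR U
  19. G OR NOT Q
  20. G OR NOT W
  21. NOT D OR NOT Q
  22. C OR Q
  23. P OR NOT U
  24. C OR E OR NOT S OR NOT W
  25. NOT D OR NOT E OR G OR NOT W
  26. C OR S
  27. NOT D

Unit clause (NOT Q) forces Q = False.
In (C OR Q) only C is left, so C = True.
Unit clause (NOT D) forces D = False.
Set W = False.
Set E = True.
  then (NOT E OR NOT S OR W) forces S = False.
  then (NOT E OR P) forces P = True.
  then (D OR NOT G OR NOT P OR Q) forces G = False.
Set U = True.
All clauses satisfied.

W = False; E = True; C = True; Q = False; U = True; S = False; P = True; G = False; D = False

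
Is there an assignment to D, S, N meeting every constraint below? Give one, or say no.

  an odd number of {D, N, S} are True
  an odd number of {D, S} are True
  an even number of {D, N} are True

D = False, S = True, N = False

{D, N, S}: 1 true → odd ✓
{D, S}: 1 true → odd ✓
{D, N}: 0 true → even ✓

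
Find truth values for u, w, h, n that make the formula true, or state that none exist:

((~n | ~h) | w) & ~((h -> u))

u: False, w: True, h: True, n: False

  (~n | ~h) | w = True
    ~n | ~h = True
      ~n = True
      ~h = False
  ~((h -> u)) = True
    h -> u = False
Both conjuncts True, so the formula holds.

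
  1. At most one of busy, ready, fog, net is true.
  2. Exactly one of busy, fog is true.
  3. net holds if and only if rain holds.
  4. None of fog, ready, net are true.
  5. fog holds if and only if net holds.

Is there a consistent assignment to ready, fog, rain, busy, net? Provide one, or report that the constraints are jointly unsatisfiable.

ready = False, fog = False, rain = False, busy = True, net = False

  (1) {busy, ready, fog, net}: 1 true — at most one ✓
  (2) {busy, fog}: 1 true — exactly one ✓
  (3) net=F, rain=F — same ✓
  (4) {fog, ready, net}: 0 true — none ✓
  (5) fog=F, net=F — same ✓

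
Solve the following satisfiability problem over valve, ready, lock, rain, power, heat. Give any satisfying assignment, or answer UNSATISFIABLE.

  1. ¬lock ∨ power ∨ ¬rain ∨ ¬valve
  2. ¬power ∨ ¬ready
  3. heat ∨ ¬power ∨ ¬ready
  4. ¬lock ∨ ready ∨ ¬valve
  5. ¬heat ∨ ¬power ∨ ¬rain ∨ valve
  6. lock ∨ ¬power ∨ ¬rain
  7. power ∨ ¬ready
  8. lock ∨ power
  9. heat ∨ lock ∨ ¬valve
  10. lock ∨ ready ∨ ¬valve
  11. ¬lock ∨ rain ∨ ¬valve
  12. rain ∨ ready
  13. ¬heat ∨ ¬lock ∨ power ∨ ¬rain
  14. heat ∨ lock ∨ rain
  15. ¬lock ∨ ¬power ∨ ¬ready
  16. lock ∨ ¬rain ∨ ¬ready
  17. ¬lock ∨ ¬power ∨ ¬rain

valve = False, ready = False, lock = True, rain = True, power = False, heat = False

Set valve = False.
Try ready = True:
  (¬power ∨ ¬ready) forces power = False.
  clause (power ∨ ¬ready) is falsified — backtrack.
So ready = False.
  then (rain ∨ ready) forces rain = True.
Set lock = True.
  then (¬lock ∨ ¬power ∨ ¬rain) forces power = False.
  then (¬heat ∨ ¬lock ∨ power ∨ ¬rain) forces heat = False.
All clauses satisfied.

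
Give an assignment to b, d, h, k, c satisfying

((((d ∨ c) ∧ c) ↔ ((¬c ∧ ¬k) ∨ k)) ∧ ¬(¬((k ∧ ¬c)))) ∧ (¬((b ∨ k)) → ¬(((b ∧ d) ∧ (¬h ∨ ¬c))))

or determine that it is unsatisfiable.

Unsatisfiable — no assignment works.

Case k = True: the formula simplifies to ((d ∨ c) ∧ c) ∧ ¬(¬(¬c)).
  c = True: the conjunct ¬(¬(¬c)) becomes ¬(¬False) = False.
  c = False: the conjunct c is False.
Case k = False: the conjunct ¬(¬((k ∧ ¬c))) becomes ¬(¬False) = False.
Both cases fail — unsatisfiable.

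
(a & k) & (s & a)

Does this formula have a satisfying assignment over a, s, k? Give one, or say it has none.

a = True, s = True, k = True

  a & k = True
  s & a = True
Both conjuncts True, so the formula holds.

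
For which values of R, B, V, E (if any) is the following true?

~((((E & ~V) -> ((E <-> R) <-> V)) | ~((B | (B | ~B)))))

R: True; B: False; V: False; E: True

  ~((((E & ~V) -> ((E <-> R) <-> V)) | ~((B | (B | ~B))))) = True
    ((E & ~V) -> ((E <-> R) <-> V)) | ~((B | (B | ~B))) = False
      (E & ~V) -> ((E <-> R) <-> V) = False
        E & ~V = True
          ~V = True
        (E <-> R) <-> V = False
          E <-> R = True
      ~((B | (B | ~B))) = False
        B | (B | ~B) = True
          B | ~B = True
            ~B = True
The formula evaluates to True.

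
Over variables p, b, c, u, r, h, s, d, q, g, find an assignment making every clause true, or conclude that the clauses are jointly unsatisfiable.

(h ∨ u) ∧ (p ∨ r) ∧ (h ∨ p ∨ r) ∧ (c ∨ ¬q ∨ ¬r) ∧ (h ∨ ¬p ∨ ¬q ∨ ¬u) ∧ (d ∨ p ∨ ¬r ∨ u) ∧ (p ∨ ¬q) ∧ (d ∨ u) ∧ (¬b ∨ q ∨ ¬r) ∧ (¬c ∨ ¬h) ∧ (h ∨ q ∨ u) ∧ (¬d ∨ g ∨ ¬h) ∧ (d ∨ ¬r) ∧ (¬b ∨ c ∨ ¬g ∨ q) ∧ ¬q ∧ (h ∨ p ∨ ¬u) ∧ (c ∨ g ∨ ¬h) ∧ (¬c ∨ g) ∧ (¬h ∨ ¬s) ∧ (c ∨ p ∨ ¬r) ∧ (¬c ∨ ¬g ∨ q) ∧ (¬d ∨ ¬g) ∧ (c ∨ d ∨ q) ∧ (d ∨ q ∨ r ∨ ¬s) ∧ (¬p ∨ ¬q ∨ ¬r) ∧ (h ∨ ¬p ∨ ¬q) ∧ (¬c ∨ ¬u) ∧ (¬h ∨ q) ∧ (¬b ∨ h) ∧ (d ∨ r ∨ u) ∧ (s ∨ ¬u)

p = True, b = False, c = False, u = True, r = False, h = False, s = True, d = True, q = False, g = False

Unit clause (¬q) forces q = False.
In (¬h ∨ q) only ¬h is left, so h = False.
In (¬b ∨ h) only ¬b is left, so b = False.
In (h ∨ u) only u is left, so u = True.
In (h ∨ p ∨ ¬u) only p is left, so p = True.
In (¬c ∨ ¬u) only ¬c is left, so c = False.
In (s ∨ ¬u) only s is left, so s = True.
In (c ∨ d ∨ q) only d is left, so d = True.
In (¬d ∨ ¬g) only ¬g is left, so g = False.
Set r = False.
All clauses satisfied.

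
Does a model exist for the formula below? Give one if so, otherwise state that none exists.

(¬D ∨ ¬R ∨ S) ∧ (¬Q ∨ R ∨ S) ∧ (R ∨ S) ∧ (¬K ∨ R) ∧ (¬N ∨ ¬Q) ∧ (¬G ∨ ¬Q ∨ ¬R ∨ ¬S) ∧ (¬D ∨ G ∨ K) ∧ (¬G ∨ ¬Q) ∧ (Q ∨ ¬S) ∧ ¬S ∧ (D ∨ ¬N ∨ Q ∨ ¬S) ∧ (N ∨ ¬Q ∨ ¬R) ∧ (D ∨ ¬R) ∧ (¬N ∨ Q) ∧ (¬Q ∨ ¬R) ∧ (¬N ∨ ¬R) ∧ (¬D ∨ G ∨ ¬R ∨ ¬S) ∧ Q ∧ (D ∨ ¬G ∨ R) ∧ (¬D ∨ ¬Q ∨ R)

UNSATISFIABLE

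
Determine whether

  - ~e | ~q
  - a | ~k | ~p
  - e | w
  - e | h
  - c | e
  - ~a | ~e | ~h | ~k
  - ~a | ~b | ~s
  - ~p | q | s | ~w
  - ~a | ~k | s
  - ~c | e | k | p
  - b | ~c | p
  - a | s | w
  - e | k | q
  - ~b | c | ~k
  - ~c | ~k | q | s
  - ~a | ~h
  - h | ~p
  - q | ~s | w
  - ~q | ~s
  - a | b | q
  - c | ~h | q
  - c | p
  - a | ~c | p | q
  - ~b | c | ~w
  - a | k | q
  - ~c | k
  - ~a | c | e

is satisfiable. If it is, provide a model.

p = False; e = False; h = True; s = False; w = True; a = False; k = True; b = True; q = True; c = True

Set p = False.
  then (c | p) forces c = True.
  then (~c | k) forces k = True.
  then (b | ~c | p) forces b = True.
Try e = True:
  (~e | ~q) forces q = False.
  (~c | ~k | q | s) forces s = True.
  (~a | ~b | ~s) forces a = False.
  clause (a | ~c | p | q) is falsified — backtrack.
So e = False.
  then (e | w) forces w = True.
  then (e | h) forces h = True.
  then (~a | ~h) forces a = False.
  then (a | ~c | p | q) forces q = True.
  then (~q | ~s) forces s = False.
All clauses satisfied.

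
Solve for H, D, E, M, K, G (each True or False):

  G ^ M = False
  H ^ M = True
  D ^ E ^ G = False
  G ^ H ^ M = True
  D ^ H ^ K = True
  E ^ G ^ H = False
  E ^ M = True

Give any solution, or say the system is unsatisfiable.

H = True; D = True; E = True; M = False; K = True; G = False

G ^ M = F ^ F = False ✓
H ^ M = T ^ F = True ✓
D ^ E ^ G = T ^ T ^ F = False ✓
G ^ H ^ M = F ^ T ^ F = True ✓
D ^ H ^ K = T ^ T ^ T = True ✓
E ^ G ^ H = T ^ F ^ T = False ✓
E ^ M = T ^ F = True ✓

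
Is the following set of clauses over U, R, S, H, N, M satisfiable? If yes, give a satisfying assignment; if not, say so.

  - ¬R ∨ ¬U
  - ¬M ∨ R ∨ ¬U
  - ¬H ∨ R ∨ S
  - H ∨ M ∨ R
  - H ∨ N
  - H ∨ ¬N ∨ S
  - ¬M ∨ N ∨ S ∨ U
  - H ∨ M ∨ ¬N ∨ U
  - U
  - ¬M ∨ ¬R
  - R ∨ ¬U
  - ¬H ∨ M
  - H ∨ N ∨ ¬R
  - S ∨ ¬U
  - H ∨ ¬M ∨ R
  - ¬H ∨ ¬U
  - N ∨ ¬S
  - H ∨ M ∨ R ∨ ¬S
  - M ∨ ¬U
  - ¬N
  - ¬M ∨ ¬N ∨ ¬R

No satisfying assignment exists.

Case U = True:
  (¬R ∨ ¬U) forces R = False.
  Clause (R ∨ ¬U) is falsified — contradiction.
Case U = False:
  Clause (U) is falsified — contradiction.
Both cases fail, so the formula is unsatisfiable.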